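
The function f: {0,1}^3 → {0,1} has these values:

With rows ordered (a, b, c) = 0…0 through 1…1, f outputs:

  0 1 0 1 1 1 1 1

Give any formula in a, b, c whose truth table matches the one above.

f(a, b, c) = ¬(((¬a ∧ ¬b) ∧ ¬c) ∨ ((¬a ∧ b) ∧ ¬c))

The 0-rows are (0,0,0), (0,1,0). Take each as a conjunction (¬a·¬b·¬c, ¬a·b·¬c), form their disjunction, and complement — that gives a formula that is 1 everywhere f is.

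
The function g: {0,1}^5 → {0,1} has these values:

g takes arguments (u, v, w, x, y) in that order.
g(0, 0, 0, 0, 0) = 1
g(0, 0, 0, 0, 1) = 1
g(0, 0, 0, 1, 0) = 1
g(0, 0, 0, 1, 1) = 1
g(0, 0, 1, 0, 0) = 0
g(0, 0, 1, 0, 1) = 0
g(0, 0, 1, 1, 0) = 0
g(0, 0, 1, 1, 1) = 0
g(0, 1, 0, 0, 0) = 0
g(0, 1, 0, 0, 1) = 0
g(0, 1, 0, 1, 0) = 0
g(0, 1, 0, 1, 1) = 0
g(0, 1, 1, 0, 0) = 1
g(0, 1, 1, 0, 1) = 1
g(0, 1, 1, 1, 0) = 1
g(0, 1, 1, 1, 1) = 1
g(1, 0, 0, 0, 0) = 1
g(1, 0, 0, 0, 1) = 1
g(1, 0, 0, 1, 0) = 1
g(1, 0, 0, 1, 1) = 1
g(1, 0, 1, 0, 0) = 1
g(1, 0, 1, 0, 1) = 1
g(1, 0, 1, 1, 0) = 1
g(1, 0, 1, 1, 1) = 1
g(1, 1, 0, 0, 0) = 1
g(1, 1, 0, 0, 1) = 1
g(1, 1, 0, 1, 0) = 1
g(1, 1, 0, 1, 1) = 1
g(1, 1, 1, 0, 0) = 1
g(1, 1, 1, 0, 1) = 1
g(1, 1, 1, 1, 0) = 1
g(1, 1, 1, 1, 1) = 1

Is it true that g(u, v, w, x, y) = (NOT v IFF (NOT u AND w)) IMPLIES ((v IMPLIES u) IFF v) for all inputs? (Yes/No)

Check the formula against g row by row:
  u=0, v=0, w=0, x=0, y=0: formula gives 1, g = 1 ✓
  u=0, v=0, w=0, x=0, y=1: formula gives 1, g = 1 ✓
  u=0, v=0, w=0, x=1, y=0: formula gives 1, g = 1 ✓
  u=0, v=0, w=0, x=1, y=1: formula gives 1, g = 1 ✓
  …and likewise for the remaining 28 rows.
All 32 rows match — the expression computes g exactly.

Yes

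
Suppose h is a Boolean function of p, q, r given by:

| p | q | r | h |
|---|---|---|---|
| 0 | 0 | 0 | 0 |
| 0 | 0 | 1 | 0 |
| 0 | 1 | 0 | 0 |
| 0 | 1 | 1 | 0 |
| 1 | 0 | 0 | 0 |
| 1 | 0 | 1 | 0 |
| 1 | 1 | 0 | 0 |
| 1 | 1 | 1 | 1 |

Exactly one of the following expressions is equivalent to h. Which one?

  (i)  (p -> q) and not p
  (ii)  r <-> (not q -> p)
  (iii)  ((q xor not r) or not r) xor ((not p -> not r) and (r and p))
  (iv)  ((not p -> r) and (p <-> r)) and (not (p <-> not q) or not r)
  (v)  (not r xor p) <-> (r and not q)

iv

(i): at (0,0,0) it gives 1, but h = 0 — eliminated.
(ii): at (0,0,0) it gives 1, but h = 0 — eliminated.
(iii): at (0,0,0) it gives 1, but h = 0 — eliminated.
(v): at (0,1,1) it gives 1, but h = 0 — eliminated.
(iv) is the remaining candidate, and it agrees with h on all 8 inputs.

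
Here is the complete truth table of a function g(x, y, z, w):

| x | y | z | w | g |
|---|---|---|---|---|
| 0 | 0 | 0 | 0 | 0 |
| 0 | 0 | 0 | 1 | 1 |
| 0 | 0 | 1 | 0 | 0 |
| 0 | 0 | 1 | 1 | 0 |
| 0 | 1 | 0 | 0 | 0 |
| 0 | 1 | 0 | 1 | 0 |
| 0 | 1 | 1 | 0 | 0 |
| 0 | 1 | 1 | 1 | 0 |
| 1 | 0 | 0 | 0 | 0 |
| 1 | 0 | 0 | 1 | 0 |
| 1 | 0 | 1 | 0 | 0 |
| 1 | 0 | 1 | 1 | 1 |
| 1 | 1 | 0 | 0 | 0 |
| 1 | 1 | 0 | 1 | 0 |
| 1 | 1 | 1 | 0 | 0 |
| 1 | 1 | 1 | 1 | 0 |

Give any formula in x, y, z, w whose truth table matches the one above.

g(x, y, z, w) = (((~x & ~y) & ~z) & w) | (((x & ~y) & z) & w)

The 1-rows are (0,0,0,1), (1,0,1,1). Each contributes one minterm — ¬x·¬y·¬z·w; x·¬y·z·w — and their disjunction is a sum-of-products form of g.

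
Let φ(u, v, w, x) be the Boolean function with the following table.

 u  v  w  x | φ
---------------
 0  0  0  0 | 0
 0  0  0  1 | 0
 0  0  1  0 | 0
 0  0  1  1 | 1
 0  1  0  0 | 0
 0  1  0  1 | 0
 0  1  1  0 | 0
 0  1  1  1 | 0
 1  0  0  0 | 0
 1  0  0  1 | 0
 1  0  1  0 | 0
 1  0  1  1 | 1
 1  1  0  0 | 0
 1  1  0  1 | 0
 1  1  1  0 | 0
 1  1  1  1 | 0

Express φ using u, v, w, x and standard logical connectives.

φ(u, v, w, x) = (((¬u ∧ ¬v) ∧ w) ∧ x) ∨ (((u ∧ ¬v) ∧ w) ∧ x)

The 1-rows are (0,0,1,1), (1,0,1,1). Each contributes one minterm — ¬u·¬v·w·x; u·¬v·w·x — and their disjunction is a sum-of-products form of φ.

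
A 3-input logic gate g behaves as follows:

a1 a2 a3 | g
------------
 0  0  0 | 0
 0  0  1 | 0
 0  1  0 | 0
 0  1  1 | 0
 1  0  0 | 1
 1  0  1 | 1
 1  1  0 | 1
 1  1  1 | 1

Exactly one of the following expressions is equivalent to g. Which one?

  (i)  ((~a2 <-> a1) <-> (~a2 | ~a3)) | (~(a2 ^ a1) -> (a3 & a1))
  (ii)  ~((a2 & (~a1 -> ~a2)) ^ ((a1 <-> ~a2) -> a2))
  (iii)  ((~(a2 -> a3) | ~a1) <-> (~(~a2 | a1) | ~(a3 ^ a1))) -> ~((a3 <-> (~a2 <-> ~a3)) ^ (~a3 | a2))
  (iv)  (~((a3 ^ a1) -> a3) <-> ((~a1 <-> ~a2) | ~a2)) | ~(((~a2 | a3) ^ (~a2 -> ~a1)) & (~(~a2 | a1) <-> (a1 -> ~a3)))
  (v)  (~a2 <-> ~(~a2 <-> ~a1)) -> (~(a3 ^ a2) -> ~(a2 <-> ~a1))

(i): at (0,1,0) it gives 1, but g = 0 — eliminated.
(iii): at (0,0,1) it gives 1, but g = 0 — eliminated.
(iv): at (0,0,0) it gives 1, but g = 0 — eliminated.
(v): at (0,0,0) it gives 1, but g = 0 — eliminated.
(ii) is the remaining candidate, and it agrees with g on all 8 inputs.

ii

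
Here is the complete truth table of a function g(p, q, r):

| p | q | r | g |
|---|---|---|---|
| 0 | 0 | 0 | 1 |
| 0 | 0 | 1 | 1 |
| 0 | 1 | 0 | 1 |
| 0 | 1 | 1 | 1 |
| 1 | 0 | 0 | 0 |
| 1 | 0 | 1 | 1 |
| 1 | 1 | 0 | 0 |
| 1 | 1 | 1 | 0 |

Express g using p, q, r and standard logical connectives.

g is 0 on only 3 rows — (1,0,0), (1,1,0), (1,1,1). Writing each as a minterm (p·¬q·¬r, p·q·¬r, p·q·r) and OR-ing them characterizes exactly where g=0, so g is the negation of that disjunction.

g(p, q, r) = NOT ((((p AND NOT q) AND NOT r) OR ((p AND q) AND NOT r)) OR ((p AND q) AND r))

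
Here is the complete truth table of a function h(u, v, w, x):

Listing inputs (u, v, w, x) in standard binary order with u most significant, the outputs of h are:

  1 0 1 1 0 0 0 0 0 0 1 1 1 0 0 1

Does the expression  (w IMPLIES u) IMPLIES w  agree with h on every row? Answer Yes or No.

Check the formula against h row by row:
  u=0, v=0, w=0, x=0: formula gives 0, but h = 1 ✗
Since they disagree at (0,0,0,0), the expression is not a correct formula for h.

No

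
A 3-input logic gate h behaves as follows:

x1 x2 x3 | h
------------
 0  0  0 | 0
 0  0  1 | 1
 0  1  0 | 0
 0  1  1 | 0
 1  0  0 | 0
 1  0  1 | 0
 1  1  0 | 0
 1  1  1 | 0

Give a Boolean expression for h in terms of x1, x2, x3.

h(x1, x2, x3) = (NOT x1 AND NOT x2) AND x3

Only row (0,0,1) gives 1. That row's minterm ¬x1·¬x2·x3 is h directly.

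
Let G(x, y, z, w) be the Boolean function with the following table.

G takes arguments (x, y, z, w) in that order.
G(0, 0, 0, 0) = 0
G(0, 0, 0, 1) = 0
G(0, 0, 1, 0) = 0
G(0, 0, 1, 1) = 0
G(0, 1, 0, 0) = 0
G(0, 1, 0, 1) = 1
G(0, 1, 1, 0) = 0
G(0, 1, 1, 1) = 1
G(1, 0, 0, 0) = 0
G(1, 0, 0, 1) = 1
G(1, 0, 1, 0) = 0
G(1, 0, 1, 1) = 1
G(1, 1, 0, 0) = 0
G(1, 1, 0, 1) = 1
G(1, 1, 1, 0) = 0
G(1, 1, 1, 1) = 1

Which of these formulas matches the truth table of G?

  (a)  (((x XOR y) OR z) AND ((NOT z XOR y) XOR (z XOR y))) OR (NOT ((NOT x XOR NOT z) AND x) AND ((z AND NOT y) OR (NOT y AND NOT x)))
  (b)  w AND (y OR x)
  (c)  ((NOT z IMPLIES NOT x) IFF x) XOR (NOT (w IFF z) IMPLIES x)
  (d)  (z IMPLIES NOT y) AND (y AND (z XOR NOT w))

(a) disagrees with G on (0,0,0,0) (formula → 1, table → 0); rule it out.
(c) disagrees with G on (0,0,0,0) (formula → 1, table → 0); rule it out.
(d) disagrees with G on (0,1,0,0) (formula → 1, table → 0); rule it out.
Only (b) survives; checking it on all 16 rows confirms it matches G.

b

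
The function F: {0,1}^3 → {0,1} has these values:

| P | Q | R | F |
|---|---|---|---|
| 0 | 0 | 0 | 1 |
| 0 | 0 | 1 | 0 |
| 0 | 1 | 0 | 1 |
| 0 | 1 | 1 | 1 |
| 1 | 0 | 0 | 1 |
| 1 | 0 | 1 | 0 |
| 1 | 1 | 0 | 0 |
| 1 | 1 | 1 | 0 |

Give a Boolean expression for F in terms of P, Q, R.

F(P, Q, R) = ((((P' · Q') · R') + ((P' · Q) · R')) + ((P' · Q) · R)) + ((P · Q') · R')

Collect the rows where F=1 — (0,0,0), (0,1,0), (0,1,1), (1,0,0) — and write one minterm per row: ¬P·¬Q·¬R, ¬P·Q·¬R, ¬P·Q·R, P·¬Q·¬R. Their union (logical OR) reproduces the table exactly.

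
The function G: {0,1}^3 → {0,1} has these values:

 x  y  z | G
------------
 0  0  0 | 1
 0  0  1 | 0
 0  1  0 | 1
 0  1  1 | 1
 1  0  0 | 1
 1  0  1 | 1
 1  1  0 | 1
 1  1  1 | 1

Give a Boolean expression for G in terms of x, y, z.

G is 0 on exactly one input, (0,0,1), whose minterm is ¬x·¬y·z. So G is the negation of that single conjunction.

G(x, y, z) = ~((~x & ~y) & z)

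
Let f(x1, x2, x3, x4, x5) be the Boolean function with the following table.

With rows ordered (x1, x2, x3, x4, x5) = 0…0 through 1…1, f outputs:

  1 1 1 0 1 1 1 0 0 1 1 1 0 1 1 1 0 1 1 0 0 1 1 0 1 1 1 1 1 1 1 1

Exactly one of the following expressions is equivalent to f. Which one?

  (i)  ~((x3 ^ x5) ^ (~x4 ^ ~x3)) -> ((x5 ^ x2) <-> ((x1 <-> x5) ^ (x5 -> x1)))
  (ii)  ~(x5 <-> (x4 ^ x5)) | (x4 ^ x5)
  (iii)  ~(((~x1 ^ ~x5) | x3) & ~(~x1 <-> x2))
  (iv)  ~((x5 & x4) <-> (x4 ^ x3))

(ii) disagrees with f on (0,0,0,0,0) (formula → 0, table → 1); rule it out.
(iii) disagrees with f on (0,0,0,0,1) (formula → 0, table → 1); rule it out.
(iv) disagrees with f on (0,0,0,0,0) (formula → 0, table → 1); rule it out.
Only (i) survives; checking it on all 32 rows confirms it matches f.

i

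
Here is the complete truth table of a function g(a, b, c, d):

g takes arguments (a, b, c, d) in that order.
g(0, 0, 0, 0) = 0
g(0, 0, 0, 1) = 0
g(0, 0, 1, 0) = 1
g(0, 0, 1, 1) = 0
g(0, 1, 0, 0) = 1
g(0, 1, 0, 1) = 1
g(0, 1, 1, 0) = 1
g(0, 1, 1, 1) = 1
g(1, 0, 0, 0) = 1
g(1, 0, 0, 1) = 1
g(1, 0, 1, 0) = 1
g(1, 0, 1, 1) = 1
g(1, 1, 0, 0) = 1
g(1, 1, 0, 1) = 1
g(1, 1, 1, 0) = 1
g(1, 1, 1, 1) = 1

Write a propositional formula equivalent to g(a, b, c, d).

There are just 3 zero rows: (0,0,0,0), (0,0,0,1), (0,0,1,1). Their minterms are ¬a·¬b·¬c·¬d, ¬a·¬b·¬c·d, ¬a·¬b·c·d; the OR of those covers precisely the 0-outputs, and negating it yields g.

g(a, b, c, d) = NOT (((((NOT a AND NOT b) AND NOT c) AND NOT d) OR (((NOT a AND NOT b) AND NOT c) AND d)) OR (((NOT a AND NOT b) AND c) AND d))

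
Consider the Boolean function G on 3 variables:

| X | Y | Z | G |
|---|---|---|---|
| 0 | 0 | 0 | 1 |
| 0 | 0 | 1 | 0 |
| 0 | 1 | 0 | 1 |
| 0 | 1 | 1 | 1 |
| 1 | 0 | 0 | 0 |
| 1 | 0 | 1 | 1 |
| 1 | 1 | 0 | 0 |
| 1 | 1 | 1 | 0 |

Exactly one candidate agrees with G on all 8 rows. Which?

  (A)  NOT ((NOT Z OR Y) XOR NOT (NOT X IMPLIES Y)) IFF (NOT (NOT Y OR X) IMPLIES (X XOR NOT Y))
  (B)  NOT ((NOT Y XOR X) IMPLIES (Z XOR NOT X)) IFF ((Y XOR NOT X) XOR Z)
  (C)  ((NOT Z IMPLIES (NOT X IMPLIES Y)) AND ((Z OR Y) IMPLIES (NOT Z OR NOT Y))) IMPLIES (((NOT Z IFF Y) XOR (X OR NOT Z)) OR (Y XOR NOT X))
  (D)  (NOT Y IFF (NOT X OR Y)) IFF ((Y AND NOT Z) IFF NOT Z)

(B) fails at (0,0,0): the formula yields 0, G is 1.
(C) fails at (0,0,1): the formula yields 1, G is 0.
(D) fails at (0,0,0): the formula yields 0, G is 1.
Only (A) survives; checking it on all 8 rows confirms it matches G.

A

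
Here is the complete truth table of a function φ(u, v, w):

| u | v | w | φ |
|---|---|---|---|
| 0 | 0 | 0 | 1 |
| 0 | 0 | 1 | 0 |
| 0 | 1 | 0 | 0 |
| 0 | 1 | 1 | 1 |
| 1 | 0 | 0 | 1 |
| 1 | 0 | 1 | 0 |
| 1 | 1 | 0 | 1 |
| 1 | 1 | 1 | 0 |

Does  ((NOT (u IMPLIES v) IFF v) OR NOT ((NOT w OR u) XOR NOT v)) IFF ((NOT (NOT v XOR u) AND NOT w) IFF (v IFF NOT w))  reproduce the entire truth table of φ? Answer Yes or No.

No

Evaluate ((NOT (u IMPLIES v) IFF v) OR NOT ((NOT w OR u) XOR NOT v)) IFF ((NOT (NOT v XOR u) AND NOT w) IFF (v IFF NOT w)) on each row and compare to φ:
  u=0, v=0, w=0: formula gives 1, φ = 1 ✓
  u=0, v=0, w=1: formula gives 0, φ = 0 ✓
  u=0, v=1, w=0: formula gives 0, φ = 0 ✓
  u=0, v=1, w=1: formula gives 1, φ = 1 ✓
  u=1, v=0, w=0: formula gives 0, but φ = 1 ✗
Since they disagree at (1,0,0), the expression is not a correct formula for φ.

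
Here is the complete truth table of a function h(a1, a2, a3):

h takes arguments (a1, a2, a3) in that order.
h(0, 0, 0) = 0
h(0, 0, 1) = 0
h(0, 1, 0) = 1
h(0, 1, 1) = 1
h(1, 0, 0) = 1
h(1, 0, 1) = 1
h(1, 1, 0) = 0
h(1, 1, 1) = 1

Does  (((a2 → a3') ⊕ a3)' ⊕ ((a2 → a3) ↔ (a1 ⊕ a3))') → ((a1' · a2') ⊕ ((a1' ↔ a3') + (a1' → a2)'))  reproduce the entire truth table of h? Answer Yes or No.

Yes

Check the formula against h row by row:
  a1=0, a2=0, a3=0: formula gives 0, h = 0 ✓
  a1=0, a2=0, a3=1: formula gives 0, h = 0 ✓
  a1=0, a2=1, a3=0: formula gives 1, h = 1 ✓
  a1=0, a2=1, a3=1: formula gives 1, h = 1 ✓
  a1=1, a2=0, a3=0: formula gives 1, h = 1 ✓
  …and likewise for the remaining 3 rows.
Every row agrees, so the formula is equivalent.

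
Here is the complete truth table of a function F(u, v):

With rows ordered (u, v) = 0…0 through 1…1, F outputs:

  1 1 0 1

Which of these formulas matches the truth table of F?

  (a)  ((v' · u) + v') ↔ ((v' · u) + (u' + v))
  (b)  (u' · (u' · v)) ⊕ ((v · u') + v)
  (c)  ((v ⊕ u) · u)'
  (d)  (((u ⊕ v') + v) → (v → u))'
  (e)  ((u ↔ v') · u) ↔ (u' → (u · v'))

(a): at (0,1) it gives 0, but F = 1 — eliminated.
(b): at (0,0) it gives 0, but F = 1 — eliminated.
(d): at (0,0) it gives 0, but F = 1 — eliminated.
(e): at (1,0) it gives 1, but F = 0 — eliminated.
That leaves (c). Evaluating it on every row reproduces the table of F exactly.

c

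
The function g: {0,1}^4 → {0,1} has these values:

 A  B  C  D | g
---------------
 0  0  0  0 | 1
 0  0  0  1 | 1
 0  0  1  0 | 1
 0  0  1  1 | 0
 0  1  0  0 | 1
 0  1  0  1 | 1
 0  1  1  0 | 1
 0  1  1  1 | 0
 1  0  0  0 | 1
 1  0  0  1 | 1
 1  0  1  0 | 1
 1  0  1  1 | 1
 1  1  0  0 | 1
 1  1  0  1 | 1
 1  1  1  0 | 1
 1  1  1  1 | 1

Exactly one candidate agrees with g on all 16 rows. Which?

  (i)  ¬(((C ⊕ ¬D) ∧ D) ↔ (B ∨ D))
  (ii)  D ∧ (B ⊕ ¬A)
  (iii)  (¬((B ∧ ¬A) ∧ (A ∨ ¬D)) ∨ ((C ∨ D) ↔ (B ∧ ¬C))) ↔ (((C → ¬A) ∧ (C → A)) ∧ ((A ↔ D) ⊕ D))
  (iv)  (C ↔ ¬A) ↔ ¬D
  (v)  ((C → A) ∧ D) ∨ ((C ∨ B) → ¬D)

v

(i): at (0,0,0,0) it gives 0, but g = 1 — eliminated.
(ii): at (0,0,0,0) it gives 0, but g = 1 — eliminated.
(iii): at (0,0,1,0) it gives 0, but g = 1 — eliminated.
(iv): at (0,0,0,0) it gives 0, but g = 1 — eliminated.
Only (v) survives; checking it on all 16 rows confirms it matches g.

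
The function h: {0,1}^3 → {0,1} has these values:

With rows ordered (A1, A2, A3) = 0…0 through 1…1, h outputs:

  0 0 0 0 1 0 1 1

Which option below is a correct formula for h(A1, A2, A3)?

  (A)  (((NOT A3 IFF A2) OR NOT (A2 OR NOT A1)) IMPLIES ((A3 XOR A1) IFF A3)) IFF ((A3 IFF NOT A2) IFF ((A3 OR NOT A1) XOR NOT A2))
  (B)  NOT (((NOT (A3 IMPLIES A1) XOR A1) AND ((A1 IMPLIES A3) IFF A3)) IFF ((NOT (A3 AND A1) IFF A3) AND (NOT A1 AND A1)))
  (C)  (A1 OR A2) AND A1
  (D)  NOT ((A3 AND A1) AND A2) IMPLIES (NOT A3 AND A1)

D

(A) disagrees with h on (0,0,0) (formula → 1, table → 0); rule it out.
(B) disagrees with h on (0,0,1) (formula → 1, table → 0); rule it out.
(C) disagrees with h on (1,0,1) (formula → 1, table → 0); rule it out.
(D) is the remaining candidate, and it agrees with h on all 8 inputs.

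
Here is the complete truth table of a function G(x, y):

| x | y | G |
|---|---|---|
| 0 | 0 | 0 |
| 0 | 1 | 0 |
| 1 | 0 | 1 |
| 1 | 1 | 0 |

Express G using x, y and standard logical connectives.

G(x, y) = x ∧ ¬y

1 only at (1,0): x AND NOT y.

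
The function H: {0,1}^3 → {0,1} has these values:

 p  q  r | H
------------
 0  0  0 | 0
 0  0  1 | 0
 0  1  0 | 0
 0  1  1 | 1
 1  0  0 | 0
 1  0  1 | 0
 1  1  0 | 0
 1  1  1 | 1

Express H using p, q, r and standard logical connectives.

H(p, q, r) = ((NOT p AND q) AND r) OR ((p AND q) AND r)

Collect the rows where H=1 — (0,1,1), (1,1,1) — and write one minterm per row: ¬p·q·r, p·q·r. Their union (logical OR) reproduces the table exactly.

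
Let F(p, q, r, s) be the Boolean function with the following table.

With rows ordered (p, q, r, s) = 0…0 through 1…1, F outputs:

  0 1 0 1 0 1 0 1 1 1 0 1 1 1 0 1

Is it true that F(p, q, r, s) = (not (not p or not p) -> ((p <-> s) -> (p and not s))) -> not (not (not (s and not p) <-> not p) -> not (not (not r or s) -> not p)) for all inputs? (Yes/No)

Yes

Evaluate (not (not p or not p) -> ((p <-> s) -> (p and not s))) -> not (not (not (s and not p) <-> not p) -> not (not (not r or s) -> not p)) on each row and compare to F:
  p=0, q=0, r=0, s=0: formula gives 0, F = 0 ✓
  p=0, q=0, r=0, s=1: formula gives 1, F = 1 ✓
  p=0, q=0, r=1, s=0: formula gives 0, F = 0 ✓
  p=0, q=0, r=1, s=1: formula gives 1, F = 1 ✓
  … (the remaining 12 rows also agree.)
All 16 rows match — the expression computes F exactly.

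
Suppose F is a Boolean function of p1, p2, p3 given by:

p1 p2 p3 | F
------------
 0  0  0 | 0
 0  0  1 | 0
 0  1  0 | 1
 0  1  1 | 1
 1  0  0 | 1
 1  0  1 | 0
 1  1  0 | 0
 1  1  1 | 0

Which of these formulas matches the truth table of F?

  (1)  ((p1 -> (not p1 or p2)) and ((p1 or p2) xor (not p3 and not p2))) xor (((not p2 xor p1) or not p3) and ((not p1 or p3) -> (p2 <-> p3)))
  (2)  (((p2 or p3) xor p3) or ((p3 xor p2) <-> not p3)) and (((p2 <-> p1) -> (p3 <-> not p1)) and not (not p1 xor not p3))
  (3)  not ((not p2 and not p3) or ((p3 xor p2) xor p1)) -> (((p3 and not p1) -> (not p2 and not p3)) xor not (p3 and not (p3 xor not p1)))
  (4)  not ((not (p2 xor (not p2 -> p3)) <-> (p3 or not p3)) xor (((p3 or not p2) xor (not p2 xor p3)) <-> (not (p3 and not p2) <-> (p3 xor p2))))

(2): at (0,1,1) it gives 0, but F = 1 — eliminated.
(3): at (0,0,0) it gives 1, but F = 0 — eliminated.
(4): at (0,0,0) it gives 1, but F = 0 — eliminated.
That leaves (1). Evaluating it on every row reproduces the table of F exactly.

1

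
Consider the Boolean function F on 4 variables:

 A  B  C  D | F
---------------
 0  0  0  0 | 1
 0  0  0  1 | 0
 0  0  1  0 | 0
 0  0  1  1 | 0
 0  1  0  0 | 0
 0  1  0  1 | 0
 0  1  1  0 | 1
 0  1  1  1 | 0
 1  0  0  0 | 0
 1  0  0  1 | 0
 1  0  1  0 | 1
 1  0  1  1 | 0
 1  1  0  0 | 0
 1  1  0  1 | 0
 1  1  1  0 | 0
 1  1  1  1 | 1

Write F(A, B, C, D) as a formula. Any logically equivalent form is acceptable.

F(A, B, C, D) = (((((not A and not B) and not C) and not D) or (((not A and B) and C) and not D)) or (((A and not B) and C) and not D)) or (((A and B) and C) and D)

F=1 on 4 inputs: (0,0,0,0), (0,1,1,0), (1,0,1,0), (1,1,1,1). Reading each as a conjunction of literals (¬A·¬B·¬C·¬D, ¬A·B·C·¬D, A·¬B·C·¬D, A·B·C·D) and taking the OR gives the canonical DNF.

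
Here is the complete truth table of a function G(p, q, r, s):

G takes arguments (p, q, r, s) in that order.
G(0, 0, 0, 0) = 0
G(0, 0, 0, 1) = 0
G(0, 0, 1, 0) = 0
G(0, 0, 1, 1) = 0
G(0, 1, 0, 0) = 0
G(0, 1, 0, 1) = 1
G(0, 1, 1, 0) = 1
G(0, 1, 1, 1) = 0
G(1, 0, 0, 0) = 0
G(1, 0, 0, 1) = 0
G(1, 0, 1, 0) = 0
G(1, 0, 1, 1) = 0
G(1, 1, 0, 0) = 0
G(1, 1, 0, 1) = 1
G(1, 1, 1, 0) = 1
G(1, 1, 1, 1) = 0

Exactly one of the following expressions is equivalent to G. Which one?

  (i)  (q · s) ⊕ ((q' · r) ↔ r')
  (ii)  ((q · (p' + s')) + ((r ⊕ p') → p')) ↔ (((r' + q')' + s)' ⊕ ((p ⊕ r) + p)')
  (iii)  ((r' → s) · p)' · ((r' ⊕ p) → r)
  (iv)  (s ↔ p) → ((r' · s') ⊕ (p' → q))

(ii) fails at (0,0,0,1): the formula yields 1, G is 0.
(iii) fails at (0,0,1,0): the formula yields 1, G is 0.
(iv) fails at (0,0,0,0): the formula yields 1, G is 0.
Only (i) survives; checking it on all 16 rows confirms it matches G.

i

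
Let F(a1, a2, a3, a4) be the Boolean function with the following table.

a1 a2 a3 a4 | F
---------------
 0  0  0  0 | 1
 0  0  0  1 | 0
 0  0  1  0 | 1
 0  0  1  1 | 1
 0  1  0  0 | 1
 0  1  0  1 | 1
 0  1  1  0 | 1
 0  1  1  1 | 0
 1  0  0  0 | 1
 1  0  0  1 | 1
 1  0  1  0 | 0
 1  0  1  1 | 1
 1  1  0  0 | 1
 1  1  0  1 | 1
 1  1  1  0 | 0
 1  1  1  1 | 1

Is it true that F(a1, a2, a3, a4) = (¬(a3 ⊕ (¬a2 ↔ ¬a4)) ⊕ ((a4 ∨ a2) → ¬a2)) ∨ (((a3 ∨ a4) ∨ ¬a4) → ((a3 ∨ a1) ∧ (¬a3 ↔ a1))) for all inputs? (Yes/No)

Test each input against both F and the formula:
  a1=0, a2=0, a3=0, a4=0: formula gives 1, F = 1 ✓
  a1=0, a2=0, a3=0, a4=1: formula gives 0, F = 0 ✓
  a1=0, a2=0, a3=1, a4=0: formula gives 1, F = 1 ✓
  a1=0, a2=0, a3=1, a4=1: formula gives 1, F = 1 ✓
  …
  a1=0, a2=1, a3=0, a4=1: formula gives 0, but F = 1 ✗
A single disagreement suffices: at (0,1,0,1) they differ, so the formula does not compute F.

No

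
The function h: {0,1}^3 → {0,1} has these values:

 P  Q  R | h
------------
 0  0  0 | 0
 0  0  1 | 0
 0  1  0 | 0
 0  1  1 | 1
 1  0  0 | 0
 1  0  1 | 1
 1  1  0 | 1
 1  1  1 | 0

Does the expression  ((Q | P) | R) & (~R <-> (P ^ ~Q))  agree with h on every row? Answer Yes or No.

Yes

Evaluate ((Q | P) | R) & (~R <-> (P ^ ~Q)) on each row and compare to h:
  P=0, Q=0, R=0: formula gives 0, h = 0 ✓
  P=0, Q=0, R=1: formula gives 0, h = 0 ✓
  P=0, Q=1, R=0: formula gives 0, h = 0 ✓
  P=0, Q=1, R=1: formula gives 1, h = 1 ✓
  P=1, Q=0, R=0: formula gives 0, h = 0 ✓
  …and likewise for the remaining 3 rows.
Every row agrees, so the formula is equivalent.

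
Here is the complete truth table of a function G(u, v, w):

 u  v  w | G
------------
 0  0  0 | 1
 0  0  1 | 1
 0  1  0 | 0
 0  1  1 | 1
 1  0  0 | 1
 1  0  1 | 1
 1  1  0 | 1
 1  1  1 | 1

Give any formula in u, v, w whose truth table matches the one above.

G(u, v, w) = not ((not u and v) and not w)

Only row (0,1,0) gives 0. So G is 1 everywhere except there — the complement of the minterm ¬u·v·¬w.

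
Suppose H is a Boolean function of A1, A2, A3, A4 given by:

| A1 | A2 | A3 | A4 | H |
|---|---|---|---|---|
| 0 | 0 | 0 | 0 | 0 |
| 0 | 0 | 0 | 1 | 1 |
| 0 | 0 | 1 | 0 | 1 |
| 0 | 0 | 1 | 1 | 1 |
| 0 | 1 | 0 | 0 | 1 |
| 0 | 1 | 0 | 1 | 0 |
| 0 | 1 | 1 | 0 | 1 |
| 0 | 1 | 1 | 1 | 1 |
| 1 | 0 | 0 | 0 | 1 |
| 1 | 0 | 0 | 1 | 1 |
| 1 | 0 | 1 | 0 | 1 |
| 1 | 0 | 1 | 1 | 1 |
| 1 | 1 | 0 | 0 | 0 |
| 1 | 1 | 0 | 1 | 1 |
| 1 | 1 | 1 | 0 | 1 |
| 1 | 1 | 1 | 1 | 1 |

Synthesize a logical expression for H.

H is 0 on only 3 rows — (0,0,0,0), (0,1,0,1), (1,1,0,0). Writing each as a minterm (¬A1·¬A2·¬A3·¬A4, ¬A1·A2·¬A3·A4, A1·A2·¬A3·¬A4) and OR-ing them characterizes exactly where H=0, so H is the negation of that disjunction.

H(A1, A2, A3, A4) = ~(((((~A1 & ~A2) & ~A3) & ~A4) | (((~A1 & A2) & ~A3) & A4)) | (((A1 & A2) & ~A3) & ~A4))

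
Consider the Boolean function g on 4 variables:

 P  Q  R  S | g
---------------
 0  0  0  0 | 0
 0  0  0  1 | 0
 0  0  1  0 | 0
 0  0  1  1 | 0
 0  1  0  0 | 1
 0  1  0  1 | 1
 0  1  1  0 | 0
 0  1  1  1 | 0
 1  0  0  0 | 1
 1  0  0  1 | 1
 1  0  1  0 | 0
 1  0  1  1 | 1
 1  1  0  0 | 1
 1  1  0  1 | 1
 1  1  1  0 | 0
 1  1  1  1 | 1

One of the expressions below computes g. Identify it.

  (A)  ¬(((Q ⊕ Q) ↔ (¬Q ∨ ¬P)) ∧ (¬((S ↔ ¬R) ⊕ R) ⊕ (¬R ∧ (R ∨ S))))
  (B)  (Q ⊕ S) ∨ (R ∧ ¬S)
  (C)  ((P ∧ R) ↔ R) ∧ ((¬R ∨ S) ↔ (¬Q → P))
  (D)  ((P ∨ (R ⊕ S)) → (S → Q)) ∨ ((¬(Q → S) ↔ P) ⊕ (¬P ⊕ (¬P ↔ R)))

C

(A) disagrees with g on (0,0,0,0) (formula → 1, table → 0); rule it out.
(B) disagrees with g on (0,0,0,1) (formula → 1, table → 0); rule it out.
(D) disagrees with g on (0,0,0,0) (formula → 1, table → 0); rule it out.
(C) is the remaining candidate, and it agrees with g on all 16 inputs.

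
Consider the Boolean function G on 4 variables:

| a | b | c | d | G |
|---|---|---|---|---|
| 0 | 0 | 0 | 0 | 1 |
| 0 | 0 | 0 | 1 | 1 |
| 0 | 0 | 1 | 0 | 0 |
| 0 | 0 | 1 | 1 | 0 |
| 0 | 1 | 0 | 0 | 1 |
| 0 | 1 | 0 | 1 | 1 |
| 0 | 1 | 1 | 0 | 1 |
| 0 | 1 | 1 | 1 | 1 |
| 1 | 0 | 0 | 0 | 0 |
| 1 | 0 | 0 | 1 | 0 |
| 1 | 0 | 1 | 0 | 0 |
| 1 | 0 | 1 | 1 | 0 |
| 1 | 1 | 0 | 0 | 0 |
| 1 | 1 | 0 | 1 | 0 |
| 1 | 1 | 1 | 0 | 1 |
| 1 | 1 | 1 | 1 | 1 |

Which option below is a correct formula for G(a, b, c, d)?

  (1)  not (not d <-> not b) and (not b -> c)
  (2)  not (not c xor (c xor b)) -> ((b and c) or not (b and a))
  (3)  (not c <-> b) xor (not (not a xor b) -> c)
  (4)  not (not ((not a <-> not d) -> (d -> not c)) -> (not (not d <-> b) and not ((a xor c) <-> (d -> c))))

(1) disagrees with G on (0,0,0,0) (formula → 0, table → 1); rule it out.
(2) disagrees with G on (0,0,1,0) (formula → 1, table → 0); rule it out.
(4) disagrees with G on (0,0,0,0) (formula → 0, table → 1); rule it out.
Only (3) survives; checking it on all 16 rows confirms it matches G.

3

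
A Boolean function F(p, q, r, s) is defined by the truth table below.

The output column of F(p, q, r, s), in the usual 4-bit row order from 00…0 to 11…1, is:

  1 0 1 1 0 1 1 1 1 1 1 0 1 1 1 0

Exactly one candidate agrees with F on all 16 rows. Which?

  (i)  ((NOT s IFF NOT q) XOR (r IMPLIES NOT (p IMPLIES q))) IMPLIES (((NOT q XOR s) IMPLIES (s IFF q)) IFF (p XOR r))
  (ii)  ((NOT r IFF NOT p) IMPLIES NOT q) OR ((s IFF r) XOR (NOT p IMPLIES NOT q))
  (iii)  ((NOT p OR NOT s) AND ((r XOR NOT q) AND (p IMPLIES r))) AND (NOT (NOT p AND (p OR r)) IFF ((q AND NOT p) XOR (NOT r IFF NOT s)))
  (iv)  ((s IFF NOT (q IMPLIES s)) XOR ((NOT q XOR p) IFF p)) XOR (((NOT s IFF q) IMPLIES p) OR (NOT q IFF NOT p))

(ii) disagrees with F on (0,0,0,1) (formula → 1, table → 0); rule it out.
(iii) disagrees with F on (0,0,1,0) (formula → 0, table → 1); rule it out.
(iv) disagrees with F on (0,0,0,0) (formula → 0, table → 1); rule it out.
That leaves (i). Evaluating it on every row reproduces the table of F exactly.

i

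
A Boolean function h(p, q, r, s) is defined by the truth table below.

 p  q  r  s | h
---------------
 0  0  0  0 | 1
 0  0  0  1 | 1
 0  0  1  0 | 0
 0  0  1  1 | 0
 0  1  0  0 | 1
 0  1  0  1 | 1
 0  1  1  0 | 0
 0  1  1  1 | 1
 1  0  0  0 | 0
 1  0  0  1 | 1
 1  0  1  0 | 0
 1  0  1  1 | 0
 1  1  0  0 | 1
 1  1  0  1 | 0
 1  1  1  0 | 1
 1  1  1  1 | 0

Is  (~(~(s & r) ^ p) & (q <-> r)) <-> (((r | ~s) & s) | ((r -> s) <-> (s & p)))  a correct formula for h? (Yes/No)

Evaluate (~(~(s & r) ^ p) & (q <-> r)) <-> (((r | ~s) & s) | ((r -> s) <-> (s & p))) on each row and compare to h:
  p=0, q=0, r=0, s=0: formula gives 1, h = 1 ✓
  p=0, q=0, r=0, s=1: formula gives 1, h = 1 ✓
  p=0, q=0, r=1, s=0: formula gives 0, h = 0 ✓
  p=0, q=0, r=1, s=1: formula gives 0, h = 0 ✓
  …and likewise for the remaining 12 rows.
Every row agrees, so the formula is equivalent.

Yes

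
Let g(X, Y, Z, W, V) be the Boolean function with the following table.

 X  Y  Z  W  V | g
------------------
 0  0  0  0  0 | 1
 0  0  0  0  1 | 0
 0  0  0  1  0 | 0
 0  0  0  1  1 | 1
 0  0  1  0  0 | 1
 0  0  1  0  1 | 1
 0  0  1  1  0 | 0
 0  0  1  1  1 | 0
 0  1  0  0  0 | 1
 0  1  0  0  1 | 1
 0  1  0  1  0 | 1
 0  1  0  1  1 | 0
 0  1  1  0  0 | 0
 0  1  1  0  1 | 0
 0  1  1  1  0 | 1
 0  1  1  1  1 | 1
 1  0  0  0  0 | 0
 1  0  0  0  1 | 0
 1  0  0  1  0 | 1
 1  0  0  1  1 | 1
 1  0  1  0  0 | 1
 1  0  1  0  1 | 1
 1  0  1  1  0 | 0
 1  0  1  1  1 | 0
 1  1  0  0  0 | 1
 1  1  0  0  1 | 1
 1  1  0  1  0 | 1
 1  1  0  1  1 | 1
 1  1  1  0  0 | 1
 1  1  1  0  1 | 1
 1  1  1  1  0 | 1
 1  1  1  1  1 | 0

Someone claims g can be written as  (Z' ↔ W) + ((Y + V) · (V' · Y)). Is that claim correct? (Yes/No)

Check the formula against g row by row:
  X=0, Y=0, Z=0, W=0, V=0: formula gives 0, but g = 1 ✗
Since they disagree at (0,0,0,0,0), the expression is not a correct formula for g.

No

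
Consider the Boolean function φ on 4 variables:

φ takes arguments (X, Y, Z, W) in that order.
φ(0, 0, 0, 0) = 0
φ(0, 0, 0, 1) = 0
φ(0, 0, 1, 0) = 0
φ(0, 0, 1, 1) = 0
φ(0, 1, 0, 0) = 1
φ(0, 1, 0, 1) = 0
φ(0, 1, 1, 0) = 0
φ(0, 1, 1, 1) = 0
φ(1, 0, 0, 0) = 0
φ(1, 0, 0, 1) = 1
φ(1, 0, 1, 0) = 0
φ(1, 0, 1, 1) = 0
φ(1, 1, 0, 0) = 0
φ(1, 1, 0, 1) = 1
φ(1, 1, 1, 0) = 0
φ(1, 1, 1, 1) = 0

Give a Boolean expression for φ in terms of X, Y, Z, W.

The 1-rows are (0,1,0,0), (1,0,0,1), (1,1,0,1). Each contributes one minterm — ¬X·Y·¬Z·¬W; X·¬Y·¬Z·W; X·Y·¬Z·W — and their disjunction is a sum-of-products form of φ.

φ(X, Y, Z, W) = ((((X' · Y) · Z') · W') + (((X · Y') · Z') · W)) + (((X · Y) · Z') · W)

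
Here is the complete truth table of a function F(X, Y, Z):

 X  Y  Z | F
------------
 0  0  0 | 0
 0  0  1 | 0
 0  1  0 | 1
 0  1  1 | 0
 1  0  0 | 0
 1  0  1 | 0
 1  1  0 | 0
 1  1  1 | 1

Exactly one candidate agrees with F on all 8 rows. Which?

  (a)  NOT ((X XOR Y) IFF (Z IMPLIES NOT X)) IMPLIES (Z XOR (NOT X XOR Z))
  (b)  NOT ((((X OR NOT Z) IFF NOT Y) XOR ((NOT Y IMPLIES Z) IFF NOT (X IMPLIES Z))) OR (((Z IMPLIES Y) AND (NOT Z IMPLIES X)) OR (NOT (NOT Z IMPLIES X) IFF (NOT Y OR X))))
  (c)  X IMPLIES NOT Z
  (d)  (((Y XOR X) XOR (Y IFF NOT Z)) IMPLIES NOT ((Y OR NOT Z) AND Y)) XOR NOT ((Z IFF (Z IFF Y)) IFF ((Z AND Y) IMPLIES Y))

d

(a): at (0,0,0) it gives 1, but F = 0 — eliminated.
(b): at (0,0,1) it gives 1, but F = 0 — eliminated.
(c): at (0,0,0) it gives 1, but F = 0 — eliminated.
Only (d) survives; checking it on all 8 rows confirms it matches F.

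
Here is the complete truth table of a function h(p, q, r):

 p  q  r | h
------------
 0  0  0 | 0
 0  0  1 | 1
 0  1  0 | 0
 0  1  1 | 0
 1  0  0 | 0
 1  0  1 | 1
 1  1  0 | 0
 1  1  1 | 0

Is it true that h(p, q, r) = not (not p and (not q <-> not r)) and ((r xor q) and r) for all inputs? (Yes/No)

Yes

Evaluate not (not p and (not q <-> not r)) and ((r xor q) and r) on each row and compare to h:
  p=0, q=0, r=0: formula gives 0, h = 0 ✓
  p=0, q=0, r=1: formula gives 1, h = 1 ✓
  p=0, q=1, r=0: formula gives 0, h = 0 ✓
  p=0, q=1, r=1: formula gives 0, h = 0 ✓
  p=1, q=0, r=0: formula gives 0, h = 0 ✓
  … (the remaining 3 rows also agree.)
Every row agrees, so the formula is equivalent.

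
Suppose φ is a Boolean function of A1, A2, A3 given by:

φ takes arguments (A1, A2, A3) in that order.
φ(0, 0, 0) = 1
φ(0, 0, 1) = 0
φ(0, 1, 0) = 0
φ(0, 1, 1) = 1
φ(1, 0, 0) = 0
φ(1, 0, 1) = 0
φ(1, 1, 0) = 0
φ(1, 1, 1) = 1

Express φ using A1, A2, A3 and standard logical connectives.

φ=1 on 3 inputs: (0,0,0), (0,1,1), (1,1,1). Reading each as a conjunction of literals (¬A1·¬A2·¬A3, ¬A1·A2·A3, A1·A2·A3) and taking the OR gives the canonical DNF.

φ(A1, A2, A3) = (((~A1 & ~A2) & ~A3) | ((~A1 & A2) & A3)) | ((A1 & A2) & A3)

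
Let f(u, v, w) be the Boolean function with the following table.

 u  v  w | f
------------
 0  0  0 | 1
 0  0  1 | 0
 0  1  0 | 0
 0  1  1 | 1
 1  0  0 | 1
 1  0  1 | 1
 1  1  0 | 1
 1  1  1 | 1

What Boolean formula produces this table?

f is 0 on only 2 rows — (0,0,1), (0,1,0). Writing each as a minterm (¬u·¬v·w, ¬u·v·¬w) and OR-ing them characterizes exactly where f=0, so f is the negation of that disjunction.

f(u, v, w) = not (((not u and not v) and w) or ((not u and v) and not w))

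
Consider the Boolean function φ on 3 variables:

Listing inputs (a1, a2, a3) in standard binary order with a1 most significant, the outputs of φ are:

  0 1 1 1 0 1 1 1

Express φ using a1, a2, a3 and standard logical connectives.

φ is 0 on only 2 rows — (0,0,0), (1,0,0). Writing each as a minterm (¬a1·¬a2·¬a3, a1·¬a2·¬a3) and OR-ing them characterizes exactly where φ=0, so φ is the negation of that disjunction.

φ(a1, a2, a3) = (((a1' · a2') · a3') + ((a1 · a2') · a3'))'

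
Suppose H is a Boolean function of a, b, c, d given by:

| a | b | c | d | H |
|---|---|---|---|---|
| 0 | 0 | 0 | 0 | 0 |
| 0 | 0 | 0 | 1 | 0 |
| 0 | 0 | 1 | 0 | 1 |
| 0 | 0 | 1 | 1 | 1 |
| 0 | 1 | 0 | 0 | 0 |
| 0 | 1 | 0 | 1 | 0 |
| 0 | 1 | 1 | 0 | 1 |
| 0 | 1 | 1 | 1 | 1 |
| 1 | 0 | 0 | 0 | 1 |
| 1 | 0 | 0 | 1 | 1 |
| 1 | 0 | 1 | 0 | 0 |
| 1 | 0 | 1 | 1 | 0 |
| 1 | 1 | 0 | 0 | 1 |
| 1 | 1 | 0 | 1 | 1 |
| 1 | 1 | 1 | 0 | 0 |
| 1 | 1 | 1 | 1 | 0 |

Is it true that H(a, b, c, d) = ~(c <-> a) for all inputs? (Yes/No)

Test each input against both H and the formula:
  a=0, b=0, c=0, d=0: formula gives 0, H = 0 ✓
  a=0, b=0, c=0, d=1: formula gives 0, H = 0 ✓
  a=0, b=0, c=1, d=0: formula gives 1, H = 1 ✓
  a=0, b=0, c=1, d=1: formula gives 1, H = 1 ✓
  …and likewise for the remaining 12 rows.
No disagreement on any input; they are logically equivalent.

Yes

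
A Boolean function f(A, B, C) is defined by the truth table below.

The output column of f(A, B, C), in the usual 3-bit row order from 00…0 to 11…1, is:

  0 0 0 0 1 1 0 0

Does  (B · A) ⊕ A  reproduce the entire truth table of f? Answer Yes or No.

Yes

Test each input against both f and the formula:
  A=0, B=0, C=0: formula gives 0, f = 0 ✓
  A=0, B=0, C=1: formula gives 0, f = 0 ✓
  A=0, B=1, C=0: formula gives 0, f = 0 ✓
  A=0, B=1, C=1: formula gives 0, f = 0 ✓
  A=1, B=0, C=0: formula gives 1, f = 1 ✓
  …and likewise for the remaining 3 rows.
All 8 rows match — the expression computes f exactly.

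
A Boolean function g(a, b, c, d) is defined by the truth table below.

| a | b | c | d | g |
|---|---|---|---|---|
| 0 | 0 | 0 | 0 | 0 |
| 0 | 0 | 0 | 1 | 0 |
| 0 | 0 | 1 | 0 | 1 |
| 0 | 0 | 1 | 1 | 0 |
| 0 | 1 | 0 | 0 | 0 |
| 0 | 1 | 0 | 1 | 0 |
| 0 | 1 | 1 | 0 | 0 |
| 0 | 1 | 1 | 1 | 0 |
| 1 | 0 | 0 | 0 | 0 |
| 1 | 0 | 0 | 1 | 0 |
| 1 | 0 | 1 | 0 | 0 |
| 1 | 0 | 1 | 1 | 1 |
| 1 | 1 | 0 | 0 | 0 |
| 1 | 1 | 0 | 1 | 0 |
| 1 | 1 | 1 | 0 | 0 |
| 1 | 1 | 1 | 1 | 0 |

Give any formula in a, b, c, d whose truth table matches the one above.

g(a, b, c, d) = (((~a & ~b) & c) & ~d) | (((a & ~b) & c) & d)

Collect the rows where g=1 — (0,0,1,0), (1,0,1,1) — and write one minterm per row: ¬a·¬b·c·¬d, a·¬b·c·d. Their union (logical OR) reproduces the table exactly.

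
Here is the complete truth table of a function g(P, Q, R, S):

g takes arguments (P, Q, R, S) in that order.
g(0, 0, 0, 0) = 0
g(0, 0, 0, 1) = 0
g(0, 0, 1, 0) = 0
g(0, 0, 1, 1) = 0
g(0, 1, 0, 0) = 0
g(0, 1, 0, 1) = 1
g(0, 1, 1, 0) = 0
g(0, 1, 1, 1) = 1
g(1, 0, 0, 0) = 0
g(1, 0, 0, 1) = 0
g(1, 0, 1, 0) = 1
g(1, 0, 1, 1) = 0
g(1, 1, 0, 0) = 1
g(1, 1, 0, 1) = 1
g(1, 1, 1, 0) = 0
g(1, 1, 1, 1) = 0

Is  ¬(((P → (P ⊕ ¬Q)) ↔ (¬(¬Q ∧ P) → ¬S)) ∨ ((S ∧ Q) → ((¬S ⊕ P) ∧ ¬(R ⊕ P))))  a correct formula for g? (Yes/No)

Test each input against both g and the formula:
  P=0, Q=0, R=0, S=0: formula gives 0, g = 0 ✓
  P=0, Q=0, R=0, S=1: formula gives 0, g = 0 ✓
  P=0, Q=0, R=1, S=0: formula gives 0, g = 0 ✓
  P=0, Q=0, R=1, S=1: formula gives 0, g = 0 ✓
  …
  P=1, Q=0, R=1, S=0: formula gives 0, but g = 1 ✗
A single disagreement suffices: at (1,0,1,0) they differ, so the formula does not compute g.

No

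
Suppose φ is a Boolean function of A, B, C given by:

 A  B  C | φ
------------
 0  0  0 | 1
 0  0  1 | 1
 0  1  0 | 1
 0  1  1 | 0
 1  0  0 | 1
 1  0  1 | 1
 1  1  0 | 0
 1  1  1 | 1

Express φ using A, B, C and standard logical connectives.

φ(A, B, C) = ¬(((¬A ∧ B) ∧ C) ∨ ((A ∧ B) ∧ ¬C))

φ is 0 on only 2 rows — (0,1,1), (1,1,0). Writing each as a minterm (¬A·B·C, A·B·¬C) and OR-ing them characterizes exactly where φ=0, so φ is the negation of that disjunction.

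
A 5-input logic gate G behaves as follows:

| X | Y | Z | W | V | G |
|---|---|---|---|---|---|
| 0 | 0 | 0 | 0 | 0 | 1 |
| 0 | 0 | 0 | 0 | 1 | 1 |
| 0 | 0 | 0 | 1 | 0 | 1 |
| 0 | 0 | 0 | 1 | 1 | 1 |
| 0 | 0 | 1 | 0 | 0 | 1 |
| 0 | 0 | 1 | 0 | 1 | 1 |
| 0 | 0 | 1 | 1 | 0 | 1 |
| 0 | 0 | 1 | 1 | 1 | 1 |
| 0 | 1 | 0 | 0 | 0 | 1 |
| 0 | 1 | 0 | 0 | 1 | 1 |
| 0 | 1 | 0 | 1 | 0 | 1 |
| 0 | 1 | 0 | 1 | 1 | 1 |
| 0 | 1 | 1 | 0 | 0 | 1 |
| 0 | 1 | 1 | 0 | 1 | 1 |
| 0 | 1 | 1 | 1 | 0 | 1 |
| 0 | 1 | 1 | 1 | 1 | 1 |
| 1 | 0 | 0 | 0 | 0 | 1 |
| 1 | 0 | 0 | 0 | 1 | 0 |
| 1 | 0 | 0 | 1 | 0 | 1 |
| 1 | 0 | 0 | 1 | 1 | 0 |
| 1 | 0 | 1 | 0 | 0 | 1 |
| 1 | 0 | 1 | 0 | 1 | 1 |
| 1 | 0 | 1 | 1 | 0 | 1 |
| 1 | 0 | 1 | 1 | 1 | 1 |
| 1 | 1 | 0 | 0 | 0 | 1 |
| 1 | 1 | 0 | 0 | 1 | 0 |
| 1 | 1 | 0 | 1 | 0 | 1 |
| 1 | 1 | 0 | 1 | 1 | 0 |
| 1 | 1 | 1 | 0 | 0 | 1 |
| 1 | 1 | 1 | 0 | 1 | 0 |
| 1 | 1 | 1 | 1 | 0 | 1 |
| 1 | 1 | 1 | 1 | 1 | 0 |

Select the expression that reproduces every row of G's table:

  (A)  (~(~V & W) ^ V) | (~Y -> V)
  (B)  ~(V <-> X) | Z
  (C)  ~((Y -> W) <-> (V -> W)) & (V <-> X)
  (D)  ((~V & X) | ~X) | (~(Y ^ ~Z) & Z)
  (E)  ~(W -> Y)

(A): at (0,0,0,1,0) it gives 0, but G = 1 — eliminated.
(B): at (0,0,0,0,0) it gives 0, but G = 1 — eliminated.
(C): at (0,0,0,0,0) it gives 0, but G = 1 — eliminated.
(E): at (0,0,0,0,0) it gives 0, but G = 1 — eliminated.
(D) is the remaining candidate, and it agrees with G on all 32 inputs.

D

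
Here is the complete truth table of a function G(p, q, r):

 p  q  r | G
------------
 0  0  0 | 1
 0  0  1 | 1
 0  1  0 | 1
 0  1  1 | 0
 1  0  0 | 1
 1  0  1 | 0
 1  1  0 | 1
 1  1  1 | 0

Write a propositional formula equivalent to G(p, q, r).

G(p, q, r) = ¬((((¬p ∧ q) ∧ r) ∨ ((p ∧ ¬q) ∧ r)) ∨ ((p ∧ q) ∧ r))

There are just 3 zero rows: (0,1,1), (1,0,1), (1,1,1). Their minterms are ¬p·q·r, p·¬q·r, p·q·r; the OR of those covers precisely the 0-outputs, and negating it yields G.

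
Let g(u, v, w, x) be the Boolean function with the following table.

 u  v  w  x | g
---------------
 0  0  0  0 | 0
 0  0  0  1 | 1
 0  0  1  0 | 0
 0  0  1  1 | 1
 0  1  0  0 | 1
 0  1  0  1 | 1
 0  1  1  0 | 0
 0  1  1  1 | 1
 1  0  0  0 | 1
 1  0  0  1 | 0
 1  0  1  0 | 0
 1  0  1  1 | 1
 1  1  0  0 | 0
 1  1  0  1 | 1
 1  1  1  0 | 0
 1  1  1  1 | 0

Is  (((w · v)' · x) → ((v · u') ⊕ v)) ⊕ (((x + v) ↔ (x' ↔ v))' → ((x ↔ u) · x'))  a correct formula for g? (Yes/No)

No

Evaluate (((w · v)' · x) → ((v · u') ⊕ v)) ⊕ (((x + v) ↔ (x' ↔ v))' → ((x ↔ u) · x')) on each row and compare to g:
  u=0, v=0, w=0, x=0: formula gives 0, g = 0 ✓
  u=0, v=0, w=0, x=1: formula gives 1, g = 1 ✓
  u=0, v=0, w=1, x=0: formula gives 0, g = 0 ✓
  u=0, v=0, w=1, x=1: formula gives 1, g = 1 ✓
  u=0, v=1, w=0, x=0: formula gives 0, but g = 1 ✗
Row (0,1,0,0) is a counterexample, so the formula is not equivalent to g.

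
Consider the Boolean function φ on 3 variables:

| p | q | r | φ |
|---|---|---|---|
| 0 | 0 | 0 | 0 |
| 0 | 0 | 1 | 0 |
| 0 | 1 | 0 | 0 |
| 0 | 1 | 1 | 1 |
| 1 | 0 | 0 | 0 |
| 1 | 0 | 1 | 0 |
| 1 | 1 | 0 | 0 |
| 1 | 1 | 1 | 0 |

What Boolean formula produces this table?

φ(p, q, r) = (¬p ∧ q) ∧ r

Only row (0,1,1) gives 1. That row's minterm ¬p·q·r is φ directly.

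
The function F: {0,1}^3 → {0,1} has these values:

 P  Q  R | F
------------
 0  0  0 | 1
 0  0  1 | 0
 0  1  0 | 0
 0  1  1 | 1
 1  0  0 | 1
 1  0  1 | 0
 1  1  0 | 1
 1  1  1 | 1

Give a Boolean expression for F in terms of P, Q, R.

F(P, Q, R) = NOT ((((NOT P AND NOT Q) AND R) OR ((NOT P AND Q) AND NOT R)) OR ((P AND NOT Q) AND R))

F is 0 on only 3 rows — (0,0,1), (0,1,0), (1,0,1). Writing each as a minterm (¬P·¬Q·R, ¬P·Q·¬R, P·¬Q·R) and OR-ing them characterizes exactly where F=0, so F is the negation of that disjunction.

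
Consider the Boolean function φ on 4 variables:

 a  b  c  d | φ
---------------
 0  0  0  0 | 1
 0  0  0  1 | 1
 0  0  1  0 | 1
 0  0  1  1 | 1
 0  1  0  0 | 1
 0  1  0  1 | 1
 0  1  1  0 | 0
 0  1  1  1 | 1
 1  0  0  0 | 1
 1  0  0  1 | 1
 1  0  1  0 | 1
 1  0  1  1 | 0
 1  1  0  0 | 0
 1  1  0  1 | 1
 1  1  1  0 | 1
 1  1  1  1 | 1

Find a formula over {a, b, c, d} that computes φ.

φ is 0 on only 3 rows — (0,1,1,0), (1,0,1,1), (1,1,0,0). Writing each as a minterm (¬a·b·c·¬d, a·¬b·c·d, a·b·¬c·¬d) and OR-ing them characterizes exactly where φ=0, so φ is the negation of that disjunction.

φ(a, b, c, d) = ~(((((~a & b) & c) & ~d) | (((a & ~b) & c) & d)) | (((a & b) & ~c) & ~d))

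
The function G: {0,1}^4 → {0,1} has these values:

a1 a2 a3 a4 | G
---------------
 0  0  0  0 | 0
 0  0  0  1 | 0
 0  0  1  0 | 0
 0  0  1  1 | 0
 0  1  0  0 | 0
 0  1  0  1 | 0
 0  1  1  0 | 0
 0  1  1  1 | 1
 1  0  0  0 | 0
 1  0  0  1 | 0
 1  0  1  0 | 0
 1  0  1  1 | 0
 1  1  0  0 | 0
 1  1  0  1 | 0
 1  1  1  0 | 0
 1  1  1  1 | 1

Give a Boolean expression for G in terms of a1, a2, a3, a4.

The 1-rows are (0,1,1,1), (1,1,1,1). Each contributes one minterm — ¬a1·a2·a3·a4; a1·a2·a3·a4 — and their disjunction is a sum-of-products form of G.

G(a1, a2, a3, a4) = (((a1' · a2) · a3) · a4) + (((a1 · a2) · a3) · a4)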